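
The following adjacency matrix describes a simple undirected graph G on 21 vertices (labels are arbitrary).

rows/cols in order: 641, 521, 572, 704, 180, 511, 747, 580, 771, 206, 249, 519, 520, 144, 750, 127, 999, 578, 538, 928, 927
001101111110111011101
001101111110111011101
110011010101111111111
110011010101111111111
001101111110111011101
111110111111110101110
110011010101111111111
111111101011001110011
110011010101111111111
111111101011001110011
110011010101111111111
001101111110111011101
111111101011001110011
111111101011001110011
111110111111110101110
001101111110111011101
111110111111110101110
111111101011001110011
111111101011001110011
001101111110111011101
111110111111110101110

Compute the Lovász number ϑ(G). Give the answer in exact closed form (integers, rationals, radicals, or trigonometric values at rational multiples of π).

Vertex 180 has 15 neighbors: 572, 704, 511, 747, 580, 771, 206, 249, 520, 144, 750, 999, 578, 538, 927.
deg(127) = 15; N(127) = {572, 704, 511, 747, 580, 771, 206, 249, 520, 144, 750, 999, 578, 538, 927}.
Vertex 206 has 15 neighbors: 641, 521, 572, 704, 180, 511, 747, 771, 249, 519, 750, 127, 999, 928, 927.
N(704) = {641, 521, 180, 511, 580, 206, 519, 520, 144, 750, 127, 999, 578, 538, 928, 927}, |N(704)| = 16.
Complete 4-partite, parts [6, 6, 5, 4]: perfect, ϑ = α = 6.
≈ 6.000000 (to 6 d.p.).
Lovász sandwich 6 ≤ 6 ≤ 6: collapsed.

6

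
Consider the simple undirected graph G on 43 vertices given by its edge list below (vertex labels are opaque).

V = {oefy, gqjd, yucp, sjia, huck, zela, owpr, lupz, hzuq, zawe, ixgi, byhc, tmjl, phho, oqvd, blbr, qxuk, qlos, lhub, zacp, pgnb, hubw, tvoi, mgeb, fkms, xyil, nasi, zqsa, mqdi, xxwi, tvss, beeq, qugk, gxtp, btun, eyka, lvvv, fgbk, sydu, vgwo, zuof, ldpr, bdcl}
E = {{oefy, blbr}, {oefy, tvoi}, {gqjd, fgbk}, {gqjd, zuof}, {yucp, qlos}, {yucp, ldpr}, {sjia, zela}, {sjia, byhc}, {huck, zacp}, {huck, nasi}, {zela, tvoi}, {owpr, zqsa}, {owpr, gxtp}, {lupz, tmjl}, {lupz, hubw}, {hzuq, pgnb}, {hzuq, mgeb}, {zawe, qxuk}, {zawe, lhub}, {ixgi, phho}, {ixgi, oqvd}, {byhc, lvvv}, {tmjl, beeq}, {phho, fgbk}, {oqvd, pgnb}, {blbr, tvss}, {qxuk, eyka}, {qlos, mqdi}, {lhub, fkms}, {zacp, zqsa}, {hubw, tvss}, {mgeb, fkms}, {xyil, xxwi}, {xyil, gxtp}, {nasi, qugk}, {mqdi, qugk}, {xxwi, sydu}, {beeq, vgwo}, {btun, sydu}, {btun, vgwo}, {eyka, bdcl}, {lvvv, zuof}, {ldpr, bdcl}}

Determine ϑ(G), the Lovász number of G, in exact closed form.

N(byhc) = {sjia, lvvv}, |N(byhc)| = 2.
deg(lupz) = 2; N(lupz) = {tmjl, hubw}.
deg(blbr) = 2; N(blbr) = {oefy, tvss}.
Vertex fgbk has 2 neighbors: gqjd, phho.
2-regular, N=43; the odd cycle C_{43}.
Distinct eigenvalues (to 6 d.p.): [2.0, 1.978687, 1.915201, 1.810896, 1.667996, 1.489544, 1.279346, 1.041881, 0.782209, 0.505867, 0.218742, -0.073044, -0.363274, -0.645761, -0.914485, -1.163718, -1.388148, -1.582993, -1.744099, -1.868032, -1.952152, -1.994665].
ϑ = −N·λ_min/(λ_max−λ_min) = −43·(-2*cos(pi/43))/(2−(-2*cos(pi/43))) = 43*cos(pi/43)/(cos(pi/43) + 1).
= 21.471283746… (decimal).
α=21, χ(Ḡ)=22; ϑ=43*cos(pi/43)/(cos(pi/43) + 1) lies between (both strict).

43*cos(pi/43)/(cos(pi/43) + 1)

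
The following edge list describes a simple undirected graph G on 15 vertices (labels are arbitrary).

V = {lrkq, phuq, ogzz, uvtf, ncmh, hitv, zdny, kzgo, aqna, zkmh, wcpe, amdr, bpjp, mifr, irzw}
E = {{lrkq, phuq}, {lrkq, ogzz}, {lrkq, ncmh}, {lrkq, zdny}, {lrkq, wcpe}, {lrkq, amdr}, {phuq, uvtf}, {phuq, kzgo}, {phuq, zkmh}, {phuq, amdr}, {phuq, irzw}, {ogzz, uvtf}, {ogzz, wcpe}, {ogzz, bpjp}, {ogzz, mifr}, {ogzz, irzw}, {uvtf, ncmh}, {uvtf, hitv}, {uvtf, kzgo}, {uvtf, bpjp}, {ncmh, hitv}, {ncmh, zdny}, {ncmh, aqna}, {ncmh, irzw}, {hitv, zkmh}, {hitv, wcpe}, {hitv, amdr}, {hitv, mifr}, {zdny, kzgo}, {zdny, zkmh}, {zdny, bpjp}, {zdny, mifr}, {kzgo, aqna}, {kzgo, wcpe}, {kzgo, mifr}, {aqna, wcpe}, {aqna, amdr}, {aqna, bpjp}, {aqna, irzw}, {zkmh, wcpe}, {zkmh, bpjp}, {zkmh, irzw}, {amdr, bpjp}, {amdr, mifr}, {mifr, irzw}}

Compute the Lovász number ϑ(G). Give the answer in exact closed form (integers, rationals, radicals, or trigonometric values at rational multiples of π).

5

N(irzw) = {phuq, ogzz, ncmh, aqna, zkmh, mifr}, |N(irzw)| = 6.
deg(hitv) = 6; N(hitv) = {uvtf, ncmh, zkmh, wcpe, amdr, mifr}.
Vertex lrkq has 6 neighbors: phuq, ogzz, ncmh, zdny, wcpe, amdr.
deg(zkmh) = 6; N(zkmh) = {phuq, hitv, zdny, wcpe, bpjp, irzw}.
15-vertex 6-regular graph: Kneser-type, 2-subsets of [6].
Distinct eigenvalues (to 6 d.p.): [6.0, 1.0, -3.0].
λ_max=6, λ_min=-3; ϑ = −15·λ_min/(λ_max−λ_min) = 5.
Numerically 5.000000000.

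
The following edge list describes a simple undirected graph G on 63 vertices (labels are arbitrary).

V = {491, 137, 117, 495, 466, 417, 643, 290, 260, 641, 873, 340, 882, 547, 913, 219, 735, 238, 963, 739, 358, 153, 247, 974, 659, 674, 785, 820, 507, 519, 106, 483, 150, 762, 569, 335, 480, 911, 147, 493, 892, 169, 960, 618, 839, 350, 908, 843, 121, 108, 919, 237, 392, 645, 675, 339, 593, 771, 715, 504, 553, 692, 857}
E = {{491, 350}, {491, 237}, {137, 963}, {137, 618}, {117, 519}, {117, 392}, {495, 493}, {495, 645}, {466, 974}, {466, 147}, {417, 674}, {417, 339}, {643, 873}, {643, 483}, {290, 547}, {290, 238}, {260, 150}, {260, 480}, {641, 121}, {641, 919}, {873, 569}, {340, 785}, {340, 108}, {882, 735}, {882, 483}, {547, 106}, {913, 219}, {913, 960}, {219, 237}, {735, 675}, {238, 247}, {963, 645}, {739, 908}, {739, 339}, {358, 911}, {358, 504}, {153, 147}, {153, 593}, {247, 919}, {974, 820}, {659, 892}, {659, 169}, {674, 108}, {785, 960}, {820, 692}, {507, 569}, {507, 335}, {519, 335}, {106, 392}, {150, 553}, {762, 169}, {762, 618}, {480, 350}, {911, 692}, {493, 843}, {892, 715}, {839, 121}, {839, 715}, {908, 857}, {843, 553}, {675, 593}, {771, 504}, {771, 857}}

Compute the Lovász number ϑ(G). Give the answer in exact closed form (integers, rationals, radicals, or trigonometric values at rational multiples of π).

63*cos(pi/63)/(cos(pi/63) + 1)

N(735) = {882, 675}, |N(735)| = 2.
deg(237) = 2; N(237) = {491, 219}.
deg(108) = 2; N(108) = {340, 674}.
Vertex 843 has 2 neighbors: 493, 553.
2-regular, N=63; connected 2-regular on 63 ⇒ C_{63}.
Distinct eigenvalues (to 3 d.p.): [2.0, 1.99, 1.96, 1.911, 1.843, 1.756, 1.652, 1.532, 1.396, 1.247, 1.085, 0.912, 0.731, 0.542, 0.347, 0.149, -0.05, -0.249, -0.445, -0.637, -0.823, -1.0, -1.167, -1.323, -1.466, -1.594, -1.707, -1.802, -1.879, -1.938, -1.978, -1.998].
−63·(-2*cos(pi/63)) / ((2)−(-2*cos(pi/63))) = 63*cos(pi/63)/(cos(pi/63) + 1) = ϑ(G).
≈ 31.480409333 (to 9 d.p.).
α=31, χ(Ḡ)=32; ϑ=63*cos(pi/63)/(cos(pi/63) + 1) lies between (both strict).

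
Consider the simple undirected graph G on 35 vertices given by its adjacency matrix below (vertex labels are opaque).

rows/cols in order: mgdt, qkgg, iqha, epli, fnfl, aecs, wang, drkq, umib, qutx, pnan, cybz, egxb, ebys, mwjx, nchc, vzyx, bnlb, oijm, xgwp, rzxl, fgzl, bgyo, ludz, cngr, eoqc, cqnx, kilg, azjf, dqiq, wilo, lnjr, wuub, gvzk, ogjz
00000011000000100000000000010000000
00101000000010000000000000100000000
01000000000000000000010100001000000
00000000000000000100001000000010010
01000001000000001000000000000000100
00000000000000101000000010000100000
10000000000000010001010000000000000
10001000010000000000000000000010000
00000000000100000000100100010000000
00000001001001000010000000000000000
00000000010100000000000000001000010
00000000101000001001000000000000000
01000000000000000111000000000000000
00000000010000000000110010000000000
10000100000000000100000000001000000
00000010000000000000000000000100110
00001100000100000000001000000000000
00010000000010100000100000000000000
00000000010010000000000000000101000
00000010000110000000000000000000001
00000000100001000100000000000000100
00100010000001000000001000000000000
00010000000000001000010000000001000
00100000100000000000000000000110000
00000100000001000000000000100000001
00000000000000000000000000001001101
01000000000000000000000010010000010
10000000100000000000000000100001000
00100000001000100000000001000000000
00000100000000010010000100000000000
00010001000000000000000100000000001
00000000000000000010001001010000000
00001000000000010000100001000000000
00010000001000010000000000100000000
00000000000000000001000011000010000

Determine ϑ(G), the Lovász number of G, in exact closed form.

deg(kilg) = 4; N(kilg) = {mgdt, umib, cqnx, lnjr}.
N(azjf) = {iqha, pnan, mwjx, eoqc}, |N(azjf)| = 4.
N(cybz) = {umib, pnan, vzyx, xgwp}, |N(cybz)| = 4.
deg(fgzl) = 4; N(fgzl) = {iqha, wang, ebys, bgyo}.
35-vertex 4-regular graph: Kneser K(7,3) on C(7,3)=35 vertices.
spec(A) ≈ [4.0, 2.0, -1.0, -3.0] (distinct, 6 d.p.).
Lovász: ϑ = −35(-3)/(4+-1*(-3)) = 15.
= 15.00000… (decimal).

15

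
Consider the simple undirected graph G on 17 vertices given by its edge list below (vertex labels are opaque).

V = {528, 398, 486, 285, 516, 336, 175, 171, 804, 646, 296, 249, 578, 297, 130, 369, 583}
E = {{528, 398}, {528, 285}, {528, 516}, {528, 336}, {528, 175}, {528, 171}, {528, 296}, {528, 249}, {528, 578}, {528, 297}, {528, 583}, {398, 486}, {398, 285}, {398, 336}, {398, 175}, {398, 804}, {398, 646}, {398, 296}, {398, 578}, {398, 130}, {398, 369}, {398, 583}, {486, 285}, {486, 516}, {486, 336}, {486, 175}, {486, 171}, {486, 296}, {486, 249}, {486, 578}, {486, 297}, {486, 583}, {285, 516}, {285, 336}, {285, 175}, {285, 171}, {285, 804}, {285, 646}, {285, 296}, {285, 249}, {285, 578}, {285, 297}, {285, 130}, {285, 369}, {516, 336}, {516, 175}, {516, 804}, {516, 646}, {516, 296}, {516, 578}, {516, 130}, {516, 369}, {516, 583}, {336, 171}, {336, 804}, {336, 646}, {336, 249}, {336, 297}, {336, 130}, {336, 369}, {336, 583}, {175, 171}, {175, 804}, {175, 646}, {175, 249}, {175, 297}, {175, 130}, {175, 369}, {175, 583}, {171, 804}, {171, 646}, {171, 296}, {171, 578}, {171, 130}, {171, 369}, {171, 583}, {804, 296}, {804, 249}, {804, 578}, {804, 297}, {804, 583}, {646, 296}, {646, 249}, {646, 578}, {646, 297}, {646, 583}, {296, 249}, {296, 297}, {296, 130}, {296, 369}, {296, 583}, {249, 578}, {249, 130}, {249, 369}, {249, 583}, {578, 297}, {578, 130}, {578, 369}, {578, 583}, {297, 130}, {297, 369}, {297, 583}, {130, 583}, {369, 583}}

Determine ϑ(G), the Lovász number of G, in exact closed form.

N(296) = {528, 398, 486, 285, 516, 171, 804, 646, 249, 297, 130, 369, 583}, |N(296)| = 13.
Vertex 398 has 12 neighbors: 528, 486, 285, 336, 175, 804, 646, 296, 578, 130, 369, 583.
deg(130) = 11; N(130) = {398, 285, 516, 336, 175, 171, 296, 249, 578, 297, 583}.
N(528) = {398, 285, 516, 336, 175, 171, 296, 249, 578, 297, 583}, |N(528)| = 11.
Complete 4-partite, parts [6, 5, 4, 2]: perfect, ϑ = α = 6.
Numerically 6.000000000.
α=6, χ(Ḡ)=6; ϑ=6 lies between (collapsed).

6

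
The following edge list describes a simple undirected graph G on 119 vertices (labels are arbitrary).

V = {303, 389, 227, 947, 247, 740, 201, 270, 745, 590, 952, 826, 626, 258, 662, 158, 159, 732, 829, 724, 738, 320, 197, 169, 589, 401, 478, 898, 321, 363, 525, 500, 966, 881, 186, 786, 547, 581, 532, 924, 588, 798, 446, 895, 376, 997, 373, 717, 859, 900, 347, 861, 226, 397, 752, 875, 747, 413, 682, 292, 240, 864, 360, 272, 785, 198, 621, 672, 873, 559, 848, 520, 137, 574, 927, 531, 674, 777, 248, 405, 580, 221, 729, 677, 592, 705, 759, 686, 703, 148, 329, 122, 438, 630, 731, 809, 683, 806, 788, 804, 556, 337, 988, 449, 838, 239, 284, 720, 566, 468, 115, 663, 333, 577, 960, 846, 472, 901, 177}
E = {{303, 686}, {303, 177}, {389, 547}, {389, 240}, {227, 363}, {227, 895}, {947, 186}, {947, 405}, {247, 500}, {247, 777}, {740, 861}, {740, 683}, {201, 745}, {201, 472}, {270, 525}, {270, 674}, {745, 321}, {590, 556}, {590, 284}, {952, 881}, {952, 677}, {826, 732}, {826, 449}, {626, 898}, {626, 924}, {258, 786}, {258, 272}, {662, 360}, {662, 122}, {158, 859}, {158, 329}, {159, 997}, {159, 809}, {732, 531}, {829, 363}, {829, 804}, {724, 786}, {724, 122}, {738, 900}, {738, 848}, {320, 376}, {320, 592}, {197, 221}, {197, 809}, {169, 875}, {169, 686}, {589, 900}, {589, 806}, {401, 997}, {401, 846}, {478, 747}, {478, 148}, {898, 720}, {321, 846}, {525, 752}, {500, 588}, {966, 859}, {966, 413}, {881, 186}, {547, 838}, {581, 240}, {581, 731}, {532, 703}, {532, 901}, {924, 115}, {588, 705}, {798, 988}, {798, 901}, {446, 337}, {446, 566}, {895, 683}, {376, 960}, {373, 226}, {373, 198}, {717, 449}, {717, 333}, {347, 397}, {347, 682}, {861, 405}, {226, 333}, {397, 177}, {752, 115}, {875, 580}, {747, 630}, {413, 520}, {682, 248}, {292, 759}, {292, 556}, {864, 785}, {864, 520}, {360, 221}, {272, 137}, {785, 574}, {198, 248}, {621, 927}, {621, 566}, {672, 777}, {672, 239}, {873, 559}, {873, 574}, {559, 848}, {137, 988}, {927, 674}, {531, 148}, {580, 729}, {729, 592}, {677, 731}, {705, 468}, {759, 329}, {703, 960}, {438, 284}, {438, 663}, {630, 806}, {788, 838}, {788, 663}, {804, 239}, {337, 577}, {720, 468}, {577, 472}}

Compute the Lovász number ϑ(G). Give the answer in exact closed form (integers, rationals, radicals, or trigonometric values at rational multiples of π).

N(401) = {997, 846}, |N(401)| = 2.
Vertex 197 has 2 neighbors: 221, 809.
deg(532) = 2; N(532) = {703, 901}.
Vertex 270 has 2 neighbors: 525, 674.
119-vertex 2-regular graph: the odd cycle C_{119}.
spec(A) ≈ [2.0, 1.99721, 1.98886, 1.97496, 1.95556, 1.93071, 1.90047, 1.86494, 1.82422, 1.7784, 1.72763, 1.67205, 1.6118, 1.54707, 1.47802, 1.40485, 1.32776, 1.24698, 1.16272, 1.07522, 0.98472, 0.89148, 0.79575, 0.6978, 0.59791, 0.49636, 0.39342, 0.28938, 0.18454, 0.07918, -0.0264, -0.1319, -0.23704, -0.34152, -0.44504, -0.54733, -0.64808, -0.74704, -0.84391, -0.93843, -1.03033, -1.11936, -1.20527, -1.28782, -1.36678, -1.44194, -1.51307, -1.57999, -1.6425, -1.70043, -1.75363, -1.80194, -1.84522, -1.88337, -1.91626, -1.94381, -1.96595, -1.9826, -1.99373, -1.9993] (distinct, 5 d.p.).
−119·(-2*cos(pi/119)) / ((2)−(-2*cos(pi/119))) = 119*cos(pi/119)/(cos(pi/119) + 1) = ϑ(G).
≈ 59.48963156 (to 8 d.p.).
Lovász sandwich 59 ≤ 119*cos(pi/119)/(cos(pi/119) + 1) ≤ 60: both strict.

119*cos(pi/119)/(cos(pi/119) + 1)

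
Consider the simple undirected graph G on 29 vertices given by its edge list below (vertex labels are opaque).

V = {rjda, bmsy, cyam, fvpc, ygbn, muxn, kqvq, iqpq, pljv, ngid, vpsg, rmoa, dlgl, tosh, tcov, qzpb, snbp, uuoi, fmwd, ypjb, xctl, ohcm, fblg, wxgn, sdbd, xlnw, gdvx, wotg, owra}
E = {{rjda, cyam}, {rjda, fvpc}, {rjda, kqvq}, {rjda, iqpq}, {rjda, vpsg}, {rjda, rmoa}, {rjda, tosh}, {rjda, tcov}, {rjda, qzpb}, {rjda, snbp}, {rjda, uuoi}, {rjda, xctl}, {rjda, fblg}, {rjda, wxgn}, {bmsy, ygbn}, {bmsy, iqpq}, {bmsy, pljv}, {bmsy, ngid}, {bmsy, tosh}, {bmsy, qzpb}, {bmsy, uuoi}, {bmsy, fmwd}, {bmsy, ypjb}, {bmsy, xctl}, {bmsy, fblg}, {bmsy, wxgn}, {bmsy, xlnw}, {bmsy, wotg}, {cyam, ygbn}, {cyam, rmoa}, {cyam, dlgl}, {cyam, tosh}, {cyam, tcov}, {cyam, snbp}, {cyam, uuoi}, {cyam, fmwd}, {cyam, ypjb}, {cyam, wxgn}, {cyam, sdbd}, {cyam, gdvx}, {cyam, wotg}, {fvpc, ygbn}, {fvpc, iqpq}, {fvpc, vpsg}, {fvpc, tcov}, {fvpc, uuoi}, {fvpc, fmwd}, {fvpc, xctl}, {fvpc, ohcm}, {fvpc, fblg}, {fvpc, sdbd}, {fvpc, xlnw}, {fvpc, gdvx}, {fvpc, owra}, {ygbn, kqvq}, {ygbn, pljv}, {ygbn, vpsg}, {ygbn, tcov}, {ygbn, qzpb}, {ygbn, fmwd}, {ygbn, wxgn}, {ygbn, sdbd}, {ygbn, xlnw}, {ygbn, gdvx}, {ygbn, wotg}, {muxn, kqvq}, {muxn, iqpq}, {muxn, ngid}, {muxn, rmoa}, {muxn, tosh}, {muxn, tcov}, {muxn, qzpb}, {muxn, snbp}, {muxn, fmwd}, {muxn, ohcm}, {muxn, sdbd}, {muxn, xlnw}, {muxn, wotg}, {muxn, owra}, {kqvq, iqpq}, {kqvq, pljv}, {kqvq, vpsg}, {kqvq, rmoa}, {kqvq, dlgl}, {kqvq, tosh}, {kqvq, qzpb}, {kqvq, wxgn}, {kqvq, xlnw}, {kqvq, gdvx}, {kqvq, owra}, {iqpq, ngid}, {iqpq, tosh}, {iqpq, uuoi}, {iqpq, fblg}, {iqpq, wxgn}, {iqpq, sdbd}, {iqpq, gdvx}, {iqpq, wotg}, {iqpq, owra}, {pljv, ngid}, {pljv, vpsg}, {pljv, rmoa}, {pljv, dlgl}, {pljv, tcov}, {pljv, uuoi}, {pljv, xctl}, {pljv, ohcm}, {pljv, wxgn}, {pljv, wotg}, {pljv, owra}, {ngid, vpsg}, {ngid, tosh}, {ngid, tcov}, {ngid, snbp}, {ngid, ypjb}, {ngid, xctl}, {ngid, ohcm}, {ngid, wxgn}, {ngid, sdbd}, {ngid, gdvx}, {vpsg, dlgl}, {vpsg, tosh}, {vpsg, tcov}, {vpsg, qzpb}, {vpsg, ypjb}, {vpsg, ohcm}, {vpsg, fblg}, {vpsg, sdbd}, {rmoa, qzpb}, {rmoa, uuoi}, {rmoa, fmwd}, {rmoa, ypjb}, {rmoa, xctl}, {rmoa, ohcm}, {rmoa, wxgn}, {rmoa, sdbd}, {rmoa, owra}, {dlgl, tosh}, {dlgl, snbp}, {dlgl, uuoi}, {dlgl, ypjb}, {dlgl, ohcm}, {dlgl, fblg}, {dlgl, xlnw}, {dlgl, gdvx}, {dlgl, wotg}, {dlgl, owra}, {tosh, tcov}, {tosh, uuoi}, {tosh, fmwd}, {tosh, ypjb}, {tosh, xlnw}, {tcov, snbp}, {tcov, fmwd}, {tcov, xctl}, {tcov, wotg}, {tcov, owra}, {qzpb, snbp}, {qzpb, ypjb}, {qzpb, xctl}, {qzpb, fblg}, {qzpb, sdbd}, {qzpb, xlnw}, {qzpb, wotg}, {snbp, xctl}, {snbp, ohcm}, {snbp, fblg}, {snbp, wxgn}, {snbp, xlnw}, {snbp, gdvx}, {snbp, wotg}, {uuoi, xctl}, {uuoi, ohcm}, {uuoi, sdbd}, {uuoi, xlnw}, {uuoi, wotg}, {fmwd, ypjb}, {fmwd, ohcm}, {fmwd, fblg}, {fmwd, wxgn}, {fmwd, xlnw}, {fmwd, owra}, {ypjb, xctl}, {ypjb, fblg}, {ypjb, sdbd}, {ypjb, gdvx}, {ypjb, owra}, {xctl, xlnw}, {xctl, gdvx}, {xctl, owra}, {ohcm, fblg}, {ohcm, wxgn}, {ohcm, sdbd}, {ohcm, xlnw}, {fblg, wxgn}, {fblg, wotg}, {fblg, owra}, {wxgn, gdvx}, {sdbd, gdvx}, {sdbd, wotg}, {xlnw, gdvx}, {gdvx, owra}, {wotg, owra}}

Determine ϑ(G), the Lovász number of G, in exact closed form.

sqrt(29)

N(ngid) = {bmsy, muxn, iqpq, pljv, vpsg, tosh, tcov, snbp, ypjb, xctl, ohcm, wxgn, sdbd, gdvx}, |N(ngid)| = 14.
deg(qzpb) = 14; N(qzpb) = {rjda, bmsy, ygbn, muxn, kqvq, vpsg, rmoa, snbp, ypjb, xctl, fblg, sdbd, xlnw, wotg}.
N(rjda) = {cyam, fvpc, kqvq, iqpq, vpsg, rmoa, tosh, tcov, qzpb, snbp, uuoi, xctl, fblg, wxgn}, |N(rjda)| = 14.
deg(iqpq) = 14; N(iqpq) = {rjda, bmsy, fvpc, muxn, kqvq, ngid, tosh, uuoi, fblg, wxgn, sdbd, gdvx, wotg, owra}.
Every vertex has degree 14 (N=29); Paley(29): SR with (k,λ,μ)=(14,6,7).
The 3 distinct eigenvalues: [14.0, 2.19258, -3.19258].
−29·(-sqrt(29)/2 - 1/2) / ((14)−(-sqrt(29)/2 - 1/2)) = sqrt(29) = ϑ(G).
ϑ(G) ≈ 5.38516481.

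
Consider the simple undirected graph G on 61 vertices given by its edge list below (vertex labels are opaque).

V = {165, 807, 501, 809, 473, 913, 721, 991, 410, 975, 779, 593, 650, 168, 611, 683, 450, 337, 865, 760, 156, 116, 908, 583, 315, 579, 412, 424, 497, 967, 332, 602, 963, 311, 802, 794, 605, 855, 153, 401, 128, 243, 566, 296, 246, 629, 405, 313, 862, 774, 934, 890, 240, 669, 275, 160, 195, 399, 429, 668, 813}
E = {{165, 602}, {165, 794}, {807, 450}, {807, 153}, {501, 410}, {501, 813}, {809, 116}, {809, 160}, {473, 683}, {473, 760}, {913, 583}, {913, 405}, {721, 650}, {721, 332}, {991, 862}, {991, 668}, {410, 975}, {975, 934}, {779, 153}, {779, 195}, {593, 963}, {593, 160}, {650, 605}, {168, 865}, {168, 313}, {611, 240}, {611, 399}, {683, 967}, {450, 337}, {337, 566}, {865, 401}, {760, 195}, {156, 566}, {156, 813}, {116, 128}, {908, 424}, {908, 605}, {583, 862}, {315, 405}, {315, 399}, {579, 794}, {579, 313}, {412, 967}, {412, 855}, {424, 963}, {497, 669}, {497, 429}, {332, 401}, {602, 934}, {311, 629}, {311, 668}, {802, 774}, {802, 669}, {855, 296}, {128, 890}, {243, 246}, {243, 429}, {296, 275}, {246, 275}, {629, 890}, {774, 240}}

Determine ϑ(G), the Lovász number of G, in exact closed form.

deg(579) = 2; N(579) = {794, 313}.
Vertex 683 has 2 neighbors: 473, 967.
Vertex 410 has 2 neighbors: 501, 975.
N(501) = {410, 813}, |N(501)| = 2.
61-vertex 2-regular graph: the odd cycle C_{61}.
The 31 distinct eigenvalues: [2.0, 1.9894, 1.95771, 1.90527, 1.83263, 1.74057, 1.63006, 1.50226, 1.35855, 1.20043, 1.02959, 0.84783, 0.65708, 0.45938, 0.2568, 0.0515, -0.15435, -0.35856, -0.55897, -0.75346, -0.93995, -1.11649, -1.28119, -1.4323, -1.56824, -1.68755, -1.78897, -1.87143, -1.93406, -1.97618, -1.99735].
−61·(-2*cos(pi/61)) / ((2)−(-2*cos(pi/61))) = 61*cos(pi/61)/(cos(pi/61) + 1) = ϑ(G).
≈ 30.47977 (to 5 d.p.).
Check 30 ≤ 61*cos(pi/61)/(cos(pi/61) + 1) ≤ 31: both strict.

61*cos(pi/61)/(cos(pi/61) + 1)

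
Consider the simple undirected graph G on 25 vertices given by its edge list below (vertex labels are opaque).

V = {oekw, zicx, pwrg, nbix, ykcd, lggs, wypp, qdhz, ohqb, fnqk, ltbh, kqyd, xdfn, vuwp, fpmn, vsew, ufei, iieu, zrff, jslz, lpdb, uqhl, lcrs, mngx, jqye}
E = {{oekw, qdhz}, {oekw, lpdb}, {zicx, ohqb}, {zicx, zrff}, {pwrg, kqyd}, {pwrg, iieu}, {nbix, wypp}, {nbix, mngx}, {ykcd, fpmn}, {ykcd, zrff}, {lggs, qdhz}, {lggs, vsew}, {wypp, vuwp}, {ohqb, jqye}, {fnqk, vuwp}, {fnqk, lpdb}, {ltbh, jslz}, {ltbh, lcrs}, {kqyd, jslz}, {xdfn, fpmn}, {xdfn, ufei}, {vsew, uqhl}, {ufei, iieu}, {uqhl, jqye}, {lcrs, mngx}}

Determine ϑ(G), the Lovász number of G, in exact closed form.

Vertex qdhz has 2 neighbors: oekw, lggs.
N(zrff) = {zicx, ykcd}, |N(zrff)| = 2.
Vertex lcrs has 2 neighbors: ltbh, mngx.
N(wypp) = {nbix, vuwp}, |N(wypp)| = 2.
deg(v) = 2 for all v (|V|=25); this is C_{25}, the 25-cycle.
A has 13 distinct eigenvalues ≈ [2.0, 1.9372, 1.7526, 1.4579, 1.0717, 0.618, 0.1256, -0.3748, -0.8516, -1.2748, -1.618, -1.8596, -1.9842].
−25·(-2*cos(pi/25)) / ((2)−(-2*cos(pi/25))) = 25*cos(pi/25)/(cos(pi/25) + 1) = ϑ(G).
= 12.4505218… (decimal).
Lovász sandwich 12 ≤ 25*cos(pi/25)/(cos(pi/25) + 1) ≤ 13: both strict.

25*cos(pi/25)/(cos(pi/25) + 1)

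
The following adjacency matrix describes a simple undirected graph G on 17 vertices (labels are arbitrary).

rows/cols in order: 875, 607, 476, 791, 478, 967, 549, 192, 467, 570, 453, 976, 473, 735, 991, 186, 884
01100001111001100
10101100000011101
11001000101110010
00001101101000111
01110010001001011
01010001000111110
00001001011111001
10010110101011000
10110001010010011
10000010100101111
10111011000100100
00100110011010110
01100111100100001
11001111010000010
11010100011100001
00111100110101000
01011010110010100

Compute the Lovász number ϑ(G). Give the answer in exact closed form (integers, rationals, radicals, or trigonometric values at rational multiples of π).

N(192) = {875, 791, 967, 549, 467, 453, 473, 735}, |N(192)| = 8.
N(967) = {607, 791, 192, 976, 473, 735, 991, 186}, |N(967)| = 8.
deg(791) = 8; N(791) = {478, 967, 192, 467, 453, 991, 186, 884}.
deg(473) = 8; N(473) = {607, 476, 967, 549, 192, 467, 976, 884}.
8-regular, N=17; SR(17,8,3,4) — a Paley graph.
A has 3 distinct eigenvalues ≈ [8.0, 1.562, -2.562].
Lovász (edge-transitive): ϑ = −17·(-sqrt(17)/2 - 1/2)/((8)−(-sqrt(17)/2 - 1/2)) = sqrt(17).
Numerically 4.123105626.

sqrt(17)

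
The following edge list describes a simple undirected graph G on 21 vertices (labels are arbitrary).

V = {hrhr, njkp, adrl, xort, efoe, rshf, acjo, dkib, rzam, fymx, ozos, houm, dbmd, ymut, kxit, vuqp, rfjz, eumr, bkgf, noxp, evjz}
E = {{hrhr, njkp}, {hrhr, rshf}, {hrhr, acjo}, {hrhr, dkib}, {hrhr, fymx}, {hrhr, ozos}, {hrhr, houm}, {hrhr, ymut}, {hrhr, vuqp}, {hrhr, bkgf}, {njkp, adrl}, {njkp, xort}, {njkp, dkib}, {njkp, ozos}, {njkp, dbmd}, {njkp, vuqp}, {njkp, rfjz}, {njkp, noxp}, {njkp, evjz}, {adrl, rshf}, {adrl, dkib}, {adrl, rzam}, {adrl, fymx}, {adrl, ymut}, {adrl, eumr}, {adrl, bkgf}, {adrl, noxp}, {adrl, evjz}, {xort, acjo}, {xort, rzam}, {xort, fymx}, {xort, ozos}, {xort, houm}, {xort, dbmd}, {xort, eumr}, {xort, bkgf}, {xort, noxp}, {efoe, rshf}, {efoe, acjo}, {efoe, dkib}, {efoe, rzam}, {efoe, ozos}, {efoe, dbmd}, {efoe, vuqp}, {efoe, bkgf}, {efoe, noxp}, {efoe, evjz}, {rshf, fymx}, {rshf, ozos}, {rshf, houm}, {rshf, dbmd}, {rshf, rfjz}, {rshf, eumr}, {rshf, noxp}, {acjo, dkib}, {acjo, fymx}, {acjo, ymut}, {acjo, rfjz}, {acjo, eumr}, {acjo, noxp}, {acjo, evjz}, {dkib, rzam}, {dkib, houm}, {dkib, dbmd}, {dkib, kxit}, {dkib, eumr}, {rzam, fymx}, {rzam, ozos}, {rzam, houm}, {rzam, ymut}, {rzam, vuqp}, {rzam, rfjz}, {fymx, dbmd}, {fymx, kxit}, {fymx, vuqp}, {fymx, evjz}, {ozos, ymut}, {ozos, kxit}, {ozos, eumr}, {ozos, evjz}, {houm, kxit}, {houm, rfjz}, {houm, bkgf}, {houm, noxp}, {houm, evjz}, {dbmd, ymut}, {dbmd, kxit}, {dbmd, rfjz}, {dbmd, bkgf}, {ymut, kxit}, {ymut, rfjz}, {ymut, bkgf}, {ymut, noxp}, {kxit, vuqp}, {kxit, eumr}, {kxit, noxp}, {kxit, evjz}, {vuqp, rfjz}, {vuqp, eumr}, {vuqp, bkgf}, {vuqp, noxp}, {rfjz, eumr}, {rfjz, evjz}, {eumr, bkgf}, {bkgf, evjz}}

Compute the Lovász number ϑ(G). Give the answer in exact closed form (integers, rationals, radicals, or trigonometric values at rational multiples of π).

6

N(ozos) = {hrhr, njkp, xort, efoe, rshf, rzam, ymut, kxit, eumr, evjz}, |N(ozos)| = 10.
Vertex houm has 10 neighbors: hrhr, xort, rshf, dkib, rzam, kxit, rfjz, bkgf, noxp, evjz.
deg(kxit) = 10; N(kxit) = {dkib, fymx, ozos, houm, dbmd, ymut, vuqp, eumr, noxp, evjz}.
N(vuqp) = {hrhr, njkp, efoe, rzam, fymx, kxit, rfjz, eumr, bkgf, noxp}, |N(vuqp)| = 10.
Every vertex has degree 10 (N=21); this is K(7,2), the Kneser graph.
A has 3 distinct eigenvalues ≈ [10.0, 1.0, -4.0].
−21·(-4) / ((10)−(-4)) = 6 = ϑ(G).
ϑ(G) ≈ 6.0000.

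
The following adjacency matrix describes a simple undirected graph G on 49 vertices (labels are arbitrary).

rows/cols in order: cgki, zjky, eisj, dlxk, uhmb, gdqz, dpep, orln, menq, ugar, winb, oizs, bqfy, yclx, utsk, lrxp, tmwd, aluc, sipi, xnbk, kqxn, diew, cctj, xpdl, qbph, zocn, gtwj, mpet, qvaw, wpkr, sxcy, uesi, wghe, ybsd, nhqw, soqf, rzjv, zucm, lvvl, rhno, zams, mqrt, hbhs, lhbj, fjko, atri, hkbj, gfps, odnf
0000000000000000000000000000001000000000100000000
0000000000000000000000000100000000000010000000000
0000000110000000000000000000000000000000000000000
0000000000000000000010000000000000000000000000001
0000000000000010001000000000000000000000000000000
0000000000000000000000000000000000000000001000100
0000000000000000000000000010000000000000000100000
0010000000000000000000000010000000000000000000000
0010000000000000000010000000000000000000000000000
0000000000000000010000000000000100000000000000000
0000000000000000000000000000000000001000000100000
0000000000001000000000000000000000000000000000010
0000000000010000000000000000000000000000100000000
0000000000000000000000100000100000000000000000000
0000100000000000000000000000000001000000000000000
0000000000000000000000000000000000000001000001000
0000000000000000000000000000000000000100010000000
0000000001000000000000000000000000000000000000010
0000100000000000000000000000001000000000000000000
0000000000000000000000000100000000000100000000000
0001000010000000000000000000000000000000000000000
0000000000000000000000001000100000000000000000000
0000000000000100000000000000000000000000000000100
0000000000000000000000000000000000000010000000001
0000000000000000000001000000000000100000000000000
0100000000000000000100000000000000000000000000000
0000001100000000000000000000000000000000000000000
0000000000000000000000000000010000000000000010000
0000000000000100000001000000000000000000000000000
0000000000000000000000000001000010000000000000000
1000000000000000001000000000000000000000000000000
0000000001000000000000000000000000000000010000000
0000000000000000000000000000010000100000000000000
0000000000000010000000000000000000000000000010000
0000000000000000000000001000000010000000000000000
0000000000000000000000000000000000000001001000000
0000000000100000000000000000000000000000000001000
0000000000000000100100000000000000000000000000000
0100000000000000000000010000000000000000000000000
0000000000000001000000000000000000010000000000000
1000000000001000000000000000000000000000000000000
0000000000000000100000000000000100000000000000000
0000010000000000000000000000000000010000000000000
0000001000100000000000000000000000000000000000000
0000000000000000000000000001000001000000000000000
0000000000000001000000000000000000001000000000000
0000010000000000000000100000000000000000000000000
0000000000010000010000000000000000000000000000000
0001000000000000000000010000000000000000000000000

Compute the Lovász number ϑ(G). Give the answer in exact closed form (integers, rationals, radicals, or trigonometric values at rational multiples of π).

49*cos(pi/49)/(cos(pi/49) + 1)

deg(qbph) = 2; N(qbph) = {diew, nhqw}.
deg(lhbj) = 2; N(lhbj) = {dpep, winb}.
N(aluc) = {ugar, gfps}, |N(aluc)| = 2.
deg(tmwd) = 2; N(tmwd) = {zucm, mqrt}.
Every vertex has degree 2 (N=49); connected 2-regular on 49 ⇒ C_{49}.
The 25 distinct eigenvalues: [2.0, 1.98358, 1.93459, 1.85383, 1.74264, 1.60283, 1.4367, 1.24698, 1.03679, 0.80957, 0.56906, 0.3192, 0.0641, -0.19205, -0.44504, -0.69073, -0.92508, -1.14423, -1.3446, -1.52289, -1.67618, -1.80194, -1.89811, -1.96312, -1.99589].
With N=49: ϑ(G) = 49·(-(-1)*2*cos(pi/49))/(2−(-2*cos(pi/49))) = 49*cos(pi/49)/(cos(pi/49) + 1).
Numerically 24.474805.
Check 24 ≤ 49*cos(pi/49)/(cos(pi/49) + 1) ≤ 25: both strict.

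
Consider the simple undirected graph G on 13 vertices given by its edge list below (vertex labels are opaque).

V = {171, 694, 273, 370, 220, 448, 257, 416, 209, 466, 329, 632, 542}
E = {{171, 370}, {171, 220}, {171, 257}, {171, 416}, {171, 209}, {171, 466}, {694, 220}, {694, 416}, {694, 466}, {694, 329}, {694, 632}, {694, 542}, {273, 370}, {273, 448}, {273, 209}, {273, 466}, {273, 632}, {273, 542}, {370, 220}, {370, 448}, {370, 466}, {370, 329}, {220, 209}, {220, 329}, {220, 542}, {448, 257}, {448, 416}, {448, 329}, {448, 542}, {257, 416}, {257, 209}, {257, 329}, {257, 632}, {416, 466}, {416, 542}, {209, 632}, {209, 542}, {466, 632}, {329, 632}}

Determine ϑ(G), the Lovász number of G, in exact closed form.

deg(632) = 6; N(632) = {694, 273, 257, 209, 466, 329}.
deg(416) = 6; N(416) = {171, 694, 448, 257, 466, 542}.
Vertex 329 has 6 neighbors: 694, 370, 220, 448, 257, 632.
Vertex 542 has 6 neighbors: 694, 273, 220, 448, 416, 209.
Every vertex has degree 6 (N=13); strongly regular (13,6,2,3).
A has 3 distinct eigenvalues ≈ [6.0, 1.3028, -2.3028].
−13·(-sqrt(13)/2 - 1/2) / ((6)−(-sqrt(13)/2 - 1/2)) = sqrt(13) = ϑ(G).
Numerically 3.6055513.

sqrt(13)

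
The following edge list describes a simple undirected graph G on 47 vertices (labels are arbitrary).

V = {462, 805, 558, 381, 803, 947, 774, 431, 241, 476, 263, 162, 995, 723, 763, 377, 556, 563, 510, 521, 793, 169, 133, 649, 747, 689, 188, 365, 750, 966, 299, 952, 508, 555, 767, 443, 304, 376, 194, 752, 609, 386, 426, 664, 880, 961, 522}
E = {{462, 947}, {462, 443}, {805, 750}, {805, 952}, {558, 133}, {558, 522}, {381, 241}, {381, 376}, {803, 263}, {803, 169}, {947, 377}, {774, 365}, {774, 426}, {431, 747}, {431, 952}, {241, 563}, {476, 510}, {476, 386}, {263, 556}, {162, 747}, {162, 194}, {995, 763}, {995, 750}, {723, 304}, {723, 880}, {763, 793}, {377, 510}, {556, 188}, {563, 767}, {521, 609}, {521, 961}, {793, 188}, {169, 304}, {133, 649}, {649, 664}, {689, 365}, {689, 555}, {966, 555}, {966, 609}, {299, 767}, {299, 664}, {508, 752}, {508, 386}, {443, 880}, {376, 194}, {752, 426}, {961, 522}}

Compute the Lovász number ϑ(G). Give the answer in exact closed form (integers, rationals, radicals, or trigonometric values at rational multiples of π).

47*cos(pi/47)/(cos(pi/47) + 1)

deg(462) = 2; N(462) = {947, 443}.
N(767) = {563, 299}, |N(767)| = 2.
deg(689) = 2; N(689) = {365, 555}.
deg(609) = 2; N(609) = {521, 966}.
47-vertex 2-regular graph: the odd cycle C_{47}.
A has 24 distinct eigenvalues ≈ [2.0, 1.982155, 1.928938, 1.8413, 1.720803, 1.569599, 1.390385, 1.186359, 0.961164, 0.718816, 0.46364, 0.200191, -0.06683, -0.332659, -0.592551, -0.84187, -1.076165, -1.291256, -1.483304, -1.648883, -1.785038, -1.889338, -1.959923, -1.995534].
Lovász (edge-transitive): ϑ = −47·(-2*cos(pi/47))/((2)−(-2*cos(pi/47))) = 47*cos(pi/47)/(cos(pi/47) + 1).
Numerically 23.47373.
23 ≤ 47*cos(pi/47)/(cos(pi/47) + 1) ≤ 24: both strict.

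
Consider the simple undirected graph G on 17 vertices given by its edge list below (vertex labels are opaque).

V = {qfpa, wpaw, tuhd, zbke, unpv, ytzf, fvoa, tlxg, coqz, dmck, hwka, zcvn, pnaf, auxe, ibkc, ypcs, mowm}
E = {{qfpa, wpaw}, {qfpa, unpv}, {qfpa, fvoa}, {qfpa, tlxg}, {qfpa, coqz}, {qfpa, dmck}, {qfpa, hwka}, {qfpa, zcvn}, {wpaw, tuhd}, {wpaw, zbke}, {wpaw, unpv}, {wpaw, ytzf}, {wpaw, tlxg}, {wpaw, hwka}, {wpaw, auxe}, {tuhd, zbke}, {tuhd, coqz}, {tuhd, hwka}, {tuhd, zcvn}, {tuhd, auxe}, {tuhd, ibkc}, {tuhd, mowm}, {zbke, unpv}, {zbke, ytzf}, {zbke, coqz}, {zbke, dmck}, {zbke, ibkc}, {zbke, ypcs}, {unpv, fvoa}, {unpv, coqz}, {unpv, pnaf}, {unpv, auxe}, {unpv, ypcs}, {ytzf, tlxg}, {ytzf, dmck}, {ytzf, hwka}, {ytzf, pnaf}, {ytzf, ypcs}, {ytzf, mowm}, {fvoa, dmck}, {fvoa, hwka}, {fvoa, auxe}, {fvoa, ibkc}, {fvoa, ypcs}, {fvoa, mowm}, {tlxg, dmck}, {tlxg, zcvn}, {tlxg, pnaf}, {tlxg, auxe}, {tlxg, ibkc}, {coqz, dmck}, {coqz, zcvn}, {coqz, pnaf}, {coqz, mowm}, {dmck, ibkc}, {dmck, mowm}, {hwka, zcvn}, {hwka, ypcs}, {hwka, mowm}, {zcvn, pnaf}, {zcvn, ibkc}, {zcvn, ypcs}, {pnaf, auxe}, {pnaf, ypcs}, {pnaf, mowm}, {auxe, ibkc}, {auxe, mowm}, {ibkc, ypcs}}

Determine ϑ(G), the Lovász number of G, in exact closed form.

sqrt(17)

N(ibkc) = {tuhd, zbke, fvoa, tlxg, dmck, zcvn, auxe, ypcs}, |N(ibkc)| = 8.
Vertex mowm has 8 neighbors: tuhd, ytzf, fvoa, coqz, dmck, hwka, pnaf, auxe.
deg(auxe) = 8; N(auxe) = {wpaw, tuhd, unpv, fvoa, tlxg, pnaf, ibkc, mowm}.
N(zcvn) = {qfpa, tuhd, tlxg, coqz, hwka, pnaf, ibkc, ypcs}, |N(zcvn)| = 8.
8-regular, N=17; strongly regular (17,8,3,4).
A has 3 distinct eigenvalues ≈ [8.0, 1.5616, -2.5616].
Lovász (edge-transitive): ϑ = −17·(-sqrt(17)/2 - 1/2)/((8)−(-sqrt(17)/2 - 1/2)) = sqrt(17).
= 4.123106… (decimal).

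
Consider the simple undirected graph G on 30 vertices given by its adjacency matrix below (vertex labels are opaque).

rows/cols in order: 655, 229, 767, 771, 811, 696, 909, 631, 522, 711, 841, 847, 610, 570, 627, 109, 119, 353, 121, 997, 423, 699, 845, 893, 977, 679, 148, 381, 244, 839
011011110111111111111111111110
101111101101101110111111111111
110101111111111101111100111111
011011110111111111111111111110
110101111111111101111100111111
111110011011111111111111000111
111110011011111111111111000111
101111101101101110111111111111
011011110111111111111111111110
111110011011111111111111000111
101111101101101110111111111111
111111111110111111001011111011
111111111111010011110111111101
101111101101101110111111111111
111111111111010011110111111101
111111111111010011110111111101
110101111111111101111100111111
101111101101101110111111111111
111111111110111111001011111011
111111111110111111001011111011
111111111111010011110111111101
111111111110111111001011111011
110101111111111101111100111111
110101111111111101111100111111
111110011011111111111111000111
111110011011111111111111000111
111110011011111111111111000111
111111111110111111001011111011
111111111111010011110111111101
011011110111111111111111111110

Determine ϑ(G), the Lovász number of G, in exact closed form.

6

N(423) = {655, 229, 767, 771, 811, 696, 909, 631, 522, 711, 841, 847, 570, 119, 353, 121, 997, 699, 845, 893, 977, 679, 148, 381, 839}, |N(423)| = 25.
Vertex 847 has 25 neighbors: 655, 229, 767, 771, 811, 696, 909, 631, 522, 711, 841, 610, 570, 627, 109, 119, 353, 423, 845, 893, 977, 679, 148, 244, 839.
N(811) = {655, 229, 771, 696, 909, 631, 522, 711, 841, 847, 610, 570, 627, 109, 353, 121, 997, 423, 699, 977, 679, 148, 381, 244, 839}, |N(811)| = 25.
N(121) = {655, 229, 767, 771, 811, 696, 909, 631, 522, 711, 841, 610, 570, 627, 109, 119, 353, 423, 845, 893, 977, 679, 148, 244, 839}, |N(121)| = 25.
6 parts of sizes [6, 5, 5, 5, 5, 4]; α(G) = 6 = ϑ (perfect).
ϑ(G) ≈ 6.000000000.
Sandwich: α(G)=6 ≤ ϑ(G)=6 ≤ χ(Ḡ)=6 (collapsed).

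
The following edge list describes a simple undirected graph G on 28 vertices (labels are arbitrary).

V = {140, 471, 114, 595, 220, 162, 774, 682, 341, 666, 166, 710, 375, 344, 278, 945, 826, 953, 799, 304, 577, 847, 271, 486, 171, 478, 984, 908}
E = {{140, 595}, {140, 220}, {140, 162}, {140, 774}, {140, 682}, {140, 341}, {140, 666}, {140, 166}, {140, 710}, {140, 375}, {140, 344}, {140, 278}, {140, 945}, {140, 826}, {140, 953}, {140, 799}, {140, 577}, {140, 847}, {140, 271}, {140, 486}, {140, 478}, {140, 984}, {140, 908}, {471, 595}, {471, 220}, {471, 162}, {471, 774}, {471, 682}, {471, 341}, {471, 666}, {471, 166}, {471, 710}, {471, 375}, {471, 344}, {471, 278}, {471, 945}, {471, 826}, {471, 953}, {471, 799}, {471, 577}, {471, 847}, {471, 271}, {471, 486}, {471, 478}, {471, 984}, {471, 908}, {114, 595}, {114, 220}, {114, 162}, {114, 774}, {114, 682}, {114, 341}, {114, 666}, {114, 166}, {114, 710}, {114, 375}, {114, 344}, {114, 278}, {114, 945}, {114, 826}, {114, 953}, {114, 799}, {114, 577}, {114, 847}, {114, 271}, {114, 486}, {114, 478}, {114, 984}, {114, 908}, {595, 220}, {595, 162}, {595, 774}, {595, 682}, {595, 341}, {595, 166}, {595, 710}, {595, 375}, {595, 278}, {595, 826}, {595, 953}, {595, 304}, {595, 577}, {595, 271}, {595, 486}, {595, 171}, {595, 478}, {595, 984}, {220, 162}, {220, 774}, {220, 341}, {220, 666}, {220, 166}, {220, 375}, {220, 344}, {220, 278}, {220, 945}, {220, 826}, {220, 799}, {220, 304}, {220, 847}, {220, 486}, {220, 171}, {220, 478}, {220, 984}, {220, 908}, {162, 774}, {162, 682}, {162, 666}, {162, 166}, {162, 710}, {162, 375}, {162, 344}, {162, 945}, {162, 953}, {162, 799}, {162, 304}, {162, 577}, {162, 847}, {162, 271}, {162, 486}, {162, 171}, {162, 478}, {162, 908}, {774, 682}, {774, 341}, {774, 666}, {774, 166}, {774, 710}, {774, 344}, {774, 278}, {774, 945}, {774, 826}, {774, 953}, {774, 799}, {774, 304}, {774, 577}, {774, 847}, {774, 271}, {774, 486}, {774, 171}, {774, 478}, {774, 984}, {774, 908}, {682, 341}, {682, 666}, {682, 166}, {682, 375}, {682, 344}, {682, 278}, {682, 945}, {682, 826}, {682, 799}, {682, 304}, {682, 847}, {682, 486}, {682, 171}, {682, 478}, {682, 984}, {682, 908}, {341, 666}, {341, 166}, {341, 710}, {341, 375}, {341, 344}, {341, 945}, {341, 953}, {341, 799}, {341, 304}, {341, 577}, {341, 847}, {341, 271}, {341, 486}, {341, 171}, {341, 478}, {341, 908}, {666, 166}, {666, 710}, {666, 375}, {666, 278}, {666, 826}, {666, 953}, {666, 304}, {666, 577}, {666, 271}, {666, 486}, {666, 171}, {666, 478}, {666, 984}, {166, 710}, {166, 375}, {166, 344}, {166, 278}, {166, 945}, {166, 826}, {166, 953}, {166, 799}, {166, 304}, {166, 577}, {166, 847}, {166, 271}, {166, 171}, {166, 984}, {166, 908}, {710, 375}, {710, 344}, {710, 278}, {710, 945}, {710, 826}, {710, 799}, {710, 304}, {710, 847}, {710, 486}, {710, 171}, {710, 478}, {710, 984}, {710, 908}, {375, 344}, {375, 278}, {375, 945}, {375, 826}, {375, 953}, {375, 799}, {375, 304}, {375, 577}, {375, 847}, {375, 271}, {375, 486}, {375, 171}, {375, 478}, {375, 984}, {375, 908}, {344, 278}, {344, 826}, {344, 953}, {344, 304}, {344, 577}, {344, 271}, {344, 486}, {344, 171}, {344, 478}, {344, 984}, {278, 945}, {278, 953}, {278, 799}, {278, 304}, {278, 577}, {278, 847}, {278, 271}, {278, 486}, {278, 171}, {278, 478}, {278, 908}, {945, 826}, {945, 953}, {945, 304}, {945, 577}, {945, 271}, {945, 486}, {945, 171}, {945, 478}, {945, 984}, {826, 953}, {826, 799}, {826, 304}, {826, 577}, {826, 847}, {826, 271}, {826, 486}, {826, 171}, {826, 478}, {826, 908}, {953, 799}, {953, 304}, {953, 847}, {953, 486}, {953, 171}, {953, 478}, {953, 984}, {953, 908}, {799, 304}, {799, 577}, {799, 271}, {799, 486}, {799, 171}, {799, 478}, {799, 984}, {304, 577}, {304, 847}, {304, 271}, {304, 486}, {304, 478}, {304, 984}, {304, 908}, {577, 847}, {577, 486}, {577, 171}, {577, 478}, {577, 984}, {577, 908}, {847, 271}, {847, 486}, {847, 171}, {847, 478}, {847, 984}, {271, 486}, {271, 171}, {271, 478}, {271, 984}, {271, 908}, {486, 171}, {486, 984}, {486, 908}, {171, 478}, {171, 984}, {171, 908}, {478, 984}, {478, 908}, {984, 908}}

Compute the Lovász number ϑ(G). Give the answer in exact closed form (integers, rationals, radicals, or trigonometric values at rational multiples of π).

deg(114) = 23; N(114) = {595, 220, 162, 774, 682, 341, 666, 166, 710, 375, 344, 278, 945, 826, 953, 799, 577, 847, 271, 486, 478, 984, 908}.
deg(826) = 23; N(826) = {140, 471, 114, 595, 220, 774, 682, 666, 166, 710, 375, 344, 945, 953, 799, 304, 577, 847, 271, 486, 171, 478, 908}.
Vertex 953 has 22 neighbors: 140, 471, 114, 595, 162, 774, 341, 666, 166, 375, 344, 278, 945, 826, 799, 304, 847, 486, 171, 478, 984, 908.
Vertex 945 has 21 neighbors: 140, 471, 114, 220, 162, 774, 682, 341, 166, 710, 375, 278, 826, 953, 304, 577, 271, 486, 171, 478, 984.
Complete 6-partite, parts [7, 6, 5, 5, 3, 2]: perfect, ϑ = α = 7.
ϑ(G) ≈ 7.0000.
7 ≤ 7 ≤ 7: collapsed.

7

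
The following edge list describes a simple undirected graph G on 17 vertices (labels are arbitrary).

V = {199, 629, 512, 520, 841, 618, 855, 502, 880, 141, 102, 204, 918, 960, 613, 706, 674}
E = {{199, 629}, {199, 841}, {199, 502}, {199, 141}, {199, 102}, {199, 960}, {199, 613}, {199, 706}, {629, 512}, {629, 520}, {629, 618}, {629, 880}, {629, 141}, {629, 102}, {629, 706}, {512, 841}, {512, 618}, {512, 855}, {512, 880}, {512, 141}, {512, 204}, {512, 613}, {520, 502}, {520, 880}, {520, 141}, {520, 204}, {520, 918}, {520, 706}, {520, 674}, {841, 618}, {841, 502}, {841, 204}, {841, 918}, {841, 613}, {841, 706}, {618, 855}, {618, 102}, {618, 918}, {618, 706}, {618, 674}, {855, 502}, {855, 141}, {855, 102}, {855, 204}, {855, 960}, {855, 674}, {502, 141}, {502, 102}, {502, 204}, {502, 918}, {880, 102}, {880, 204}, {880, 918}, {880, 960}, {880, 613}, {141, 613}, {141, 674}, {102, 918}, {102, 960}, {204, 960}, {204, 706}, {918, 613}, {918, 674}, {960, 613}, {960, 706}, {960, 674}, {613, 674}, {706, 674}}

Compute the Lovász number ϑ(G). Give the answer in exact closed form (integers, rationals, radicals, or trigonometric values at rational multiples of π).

sqrt(17)

deg(880) = 8; N(880) = {629, 512, 520, 102, 204, 918, 960, 613}.
N(918) = {520, 841, 618, 502, 880, 102, 613, 674}, |N(918)| = 8.
deg(520) = 8; N(520) = {629, 502, 880, 141, 204, 918, 706, 674}.
N(629) = {199, 512, 520, 618, 880, 141, 102, 706}, |N(629)| = 8.
G on 17 vertices is 8-regular; SR(17,8,3,4) — a Paley graph.
spec(A) ≈ [8.0, 1.56155, -2.56155] (distinct, 5 d.p.).
ϑ = −N·λ_min/(λ_max−λ_min) = −17·(-sqrt(17)/2 - 1/2)/(8−(-sqrt(17)/2 - 1/2)) = sqrt(17).
= 4.1231056… (decimal).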